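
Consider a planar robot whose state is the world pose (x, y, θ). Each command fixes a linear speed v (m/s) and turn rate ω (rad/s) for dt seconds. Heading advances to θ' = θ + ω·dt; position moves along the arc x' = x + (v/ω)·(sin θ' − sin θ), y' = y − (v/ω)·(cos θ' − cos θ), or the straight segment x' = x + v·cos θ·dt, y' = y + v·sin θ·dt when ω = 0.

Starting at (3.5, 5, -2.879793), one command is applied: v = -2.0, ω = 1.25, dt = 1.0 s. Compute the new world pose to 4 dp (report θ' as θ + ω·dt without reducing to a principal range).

θ' = -2.8798 + 1.25·1.0 = -1.6298
R = v/ω = -2.0/1.25 = -1.6000
x' = 3.5 + -1.6000·(sin -1.6298 − sin -2.8798) = 4.6831
y' = 5 − -1.6000·(cos -1.6298 − cos -2.8798) = 6.4511

(4.6831, 6.4511, -1.6298)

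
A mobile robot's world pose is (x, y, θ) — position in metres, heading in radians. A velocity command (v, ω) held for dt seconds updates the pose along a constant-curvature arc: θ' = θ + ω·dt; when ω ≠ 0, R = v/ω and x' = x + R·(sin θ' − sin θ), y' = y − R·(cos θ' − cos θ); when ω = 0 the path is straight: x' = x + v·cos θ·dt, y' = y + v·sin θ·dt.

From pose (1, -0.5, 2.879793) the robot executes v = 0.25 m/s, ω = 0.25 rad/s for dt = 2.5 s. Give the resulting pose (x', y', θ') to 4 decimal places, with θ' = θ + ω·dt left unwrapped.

θ' = 2.8798 + 0.25·2.5 = 3.5048
R = v/ω = 0.25/0.25 = 1.0000
x' = 1 + 1.0000·(sin 3.5048 − sin 2.8798) = 0.3859
y' = -0.5 − 1.0000·(cos 3.5048 − cos 2.8798) = -0.5312

(0.3859, -0.5312, 3.5048)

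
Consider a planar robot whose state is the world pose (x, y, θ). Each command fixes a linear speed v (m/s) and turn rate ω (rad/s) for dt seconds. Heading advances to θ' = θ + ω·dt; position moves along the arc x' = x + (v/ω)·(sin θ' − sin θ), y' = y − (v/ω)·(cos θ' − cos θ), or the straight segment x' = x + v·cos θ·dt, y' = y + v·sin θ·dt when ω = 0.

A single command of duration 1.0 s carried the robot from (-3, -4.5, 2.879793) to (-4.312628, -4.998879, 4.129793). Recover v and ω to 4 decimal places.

v = 1.5000, ω = 1.2500

Δθ = 4.129793 − 2.879793 = 1.250000
ω = Δθ/dt = 1.250000/1.0 = 1.2500
R = Δx/(sin θ' − sin θ) = 1.2000
v = R·ω = 1.2000·1.2500 = 1.5000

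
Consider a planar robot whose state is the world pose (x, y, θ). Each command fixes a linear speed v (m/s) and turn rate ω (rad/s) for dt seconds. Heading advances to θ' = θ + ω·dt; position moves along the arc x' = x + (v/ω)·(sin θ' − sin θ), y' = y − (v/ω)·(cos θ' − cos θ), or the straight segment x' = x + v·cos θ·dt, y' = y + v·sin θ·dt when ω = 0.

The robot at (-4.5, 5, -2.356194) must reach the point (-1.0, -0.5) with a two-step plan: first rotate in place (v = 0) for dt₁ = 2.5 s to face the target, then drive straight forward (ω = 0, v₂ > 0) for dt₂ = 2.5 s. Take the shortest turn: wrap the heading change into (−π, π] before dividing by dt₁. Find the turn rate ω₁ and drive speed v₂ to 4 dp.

ω₁ = 0.5409, v₂ = 2.6077

heading to target = atan2(-0.5−5, -1−-4.5) = -1.0041
Δθ = wrap(-1.0041 − -2.3562) = 1.3521; ω₁ = Δθ/dt₁ = 0.5409
distance = √((-1−-4.5)² + (-0.5−5)²) = 6.5192; v₂ = distance/dt₂ = 2.6077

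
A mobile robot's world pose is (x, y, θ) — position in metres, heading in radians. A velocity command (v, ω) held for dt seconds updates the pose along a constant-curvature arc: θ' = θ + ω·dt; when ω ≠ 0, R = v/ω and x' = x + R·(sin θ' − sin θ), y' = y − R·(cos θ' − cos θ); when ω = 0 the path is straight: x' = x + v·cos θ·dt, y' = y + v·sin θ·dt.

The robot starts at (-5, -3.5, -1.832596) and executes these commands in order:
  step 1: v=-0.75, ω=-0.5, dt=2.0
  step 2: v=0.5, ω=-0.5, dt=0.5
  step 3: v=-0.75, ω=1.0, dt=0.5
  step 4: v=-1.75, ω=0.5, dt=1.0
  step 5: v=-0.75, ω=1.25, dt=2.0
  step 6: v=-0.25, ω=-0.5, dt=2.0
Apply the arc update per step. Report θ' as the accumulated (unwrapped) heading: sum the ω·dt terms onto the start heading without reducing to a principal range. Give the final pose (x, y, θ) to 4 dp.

step 1: θ'=-2.8326 (R=1.5000) → pose (-4.0073, -2.4593, -2.8326)
step 2: θ'=-3.0826 (R=-1.0000) → pose (-4.2524, -2.5049, -3.0826)
step 3: θ'=-2.5826 (R=-0.7500) → pose (-3.8989, -2.3920, -2.5826)
step 4: θ'=-2.0826 (R=-3.5000) → pose (-2.7035, -1.1389, -2.0826)
step 5: θ'=0.4174 (R=-0.6000) → pose (-3.4699, -0.2966, 0.4174)
step 6: θ'=-0.5826 (R=0.5000) → pose (-3.9477, -0.2570, -0.5826)

(-3.9477, -0.2570, -0.5826)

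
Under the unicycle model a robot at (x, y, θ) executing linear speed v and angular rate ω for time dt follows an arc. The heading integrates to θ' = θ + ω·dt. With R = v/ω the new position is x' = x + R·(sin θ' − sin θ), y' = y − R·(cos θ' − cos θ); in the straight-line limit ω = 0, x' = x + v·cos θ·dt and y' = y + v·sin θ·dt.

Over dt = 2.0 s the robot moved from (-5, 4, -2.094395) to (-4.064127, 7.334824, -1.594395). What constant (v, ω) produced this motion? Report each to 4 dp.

Δθ = -1.594395 − -2.094395 = 0.500000
ω = Δθ/dt = 0.500000/2.0 = 0.2500
R = −Δy/(cos θ' − cos θ) = -7.0000
v = R·ω = -7.0000·0.2500 = -1.7500

v = -1.7500, ω = 0.2500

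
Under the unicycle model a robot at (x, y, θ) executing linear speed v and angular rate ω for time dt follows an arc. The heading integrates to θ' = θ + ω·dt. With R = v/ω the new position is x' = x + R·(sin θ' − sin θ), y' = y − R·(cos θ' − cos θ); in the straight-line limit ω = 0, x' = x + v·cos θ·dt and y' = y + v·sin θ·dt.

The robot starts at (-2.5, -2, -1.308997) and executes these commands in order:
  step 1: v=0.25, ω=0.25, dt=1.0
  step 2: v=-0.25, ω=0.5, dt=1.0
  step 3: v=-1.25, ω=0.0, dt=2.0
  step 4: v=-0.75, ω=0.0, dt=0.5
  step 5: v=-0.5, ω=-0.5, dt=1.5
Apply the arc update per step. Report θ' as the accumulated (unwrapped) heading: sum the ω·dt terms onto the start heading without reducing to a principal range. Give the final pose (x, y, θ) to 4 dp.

step 1: θ'=-1.0590 (R=1.0000) → pose (-2.4059, -2.2309, -1.0590)
step 2: θ'=-0.5590 (R=-0.5000) → pose (-2.5767, -2.0519, -0.5590)
step 3: θ'=-0.5590 (straight) → pose (-4.6962, -0.7261, -0.5590)
step 4: θ'=-0.5590 (straight) → pose (-5.0141, -0.5272, -0.5590)
step 5: θ'=-1.3090 (R=1.0000) → pose (-5.4497, 0.0618, -1.3090)

(-5.4497, 0.0618, -1.3090)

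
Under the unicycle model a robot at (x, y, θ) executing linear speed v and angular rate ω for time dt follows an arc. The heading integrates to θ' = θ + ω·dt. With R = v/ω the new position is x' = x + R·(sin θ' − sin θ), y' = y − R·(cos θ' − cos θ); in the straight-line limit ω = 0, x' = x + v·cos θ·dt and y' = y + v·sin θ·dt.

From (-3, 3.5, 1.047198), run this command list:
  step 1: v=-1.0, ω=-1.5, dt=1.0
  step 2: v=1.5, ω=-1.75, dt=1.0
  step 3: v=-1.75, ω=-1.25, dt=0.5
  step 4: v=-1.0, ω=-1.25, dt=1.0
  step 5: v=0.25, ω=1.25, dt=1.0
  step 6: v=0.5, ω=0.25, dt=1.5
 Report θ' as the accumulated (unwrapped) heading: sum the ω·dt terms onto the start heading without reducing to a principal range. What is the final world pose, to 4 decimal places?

(-2.8405, 1.8880, -2.4528)

step 1: θ'=-0.4528 (R=0.6667) → pose (-3.8690, 3.2338, -0.4528)
step 2: θ'=-2.2028 (R=-0.8571) → pose (-3.5524, 1.9567, -2.2028)
step 3: θ'=-2.8278 (R=1.4000) → pose (-2.8550, 2.4613, -2.8278)
step 4: θ'=-4.0778 (R=0.8000) → pose (-1.9638, 2.1746, -4.0778)
step 5: θ'=-2.8278 (R=0.2000) → pose (-2.1866, 2.2463, -2.8278)
step 6: θ'=-2.4528 (R=2.0000) → pose (-2.8405, 1.8880, -2.4528)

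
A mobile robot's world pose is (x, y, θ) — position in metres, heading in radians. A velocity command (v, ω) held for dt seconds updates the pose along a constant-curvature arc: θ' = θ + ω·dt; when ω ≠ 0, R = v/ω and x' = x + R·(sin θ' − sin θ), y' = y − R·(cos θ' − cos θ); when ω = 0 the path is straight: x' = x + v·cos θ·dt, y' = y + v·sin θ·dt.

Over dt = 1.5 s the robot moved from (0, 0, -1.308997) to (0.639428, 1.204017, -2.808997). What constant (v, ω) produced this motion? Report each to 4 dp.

v = -1.0000, ω = -1.0000

Δθ = -2.808997 − -1.308997 = -1.500000
ω = Δθ/dt = -1.500000/1.5 = -1.0000
R = −Δy/(cos θ' − cos θ) = 1.0000
v = R·ω = 1.0000·-1.0000 = -1.0000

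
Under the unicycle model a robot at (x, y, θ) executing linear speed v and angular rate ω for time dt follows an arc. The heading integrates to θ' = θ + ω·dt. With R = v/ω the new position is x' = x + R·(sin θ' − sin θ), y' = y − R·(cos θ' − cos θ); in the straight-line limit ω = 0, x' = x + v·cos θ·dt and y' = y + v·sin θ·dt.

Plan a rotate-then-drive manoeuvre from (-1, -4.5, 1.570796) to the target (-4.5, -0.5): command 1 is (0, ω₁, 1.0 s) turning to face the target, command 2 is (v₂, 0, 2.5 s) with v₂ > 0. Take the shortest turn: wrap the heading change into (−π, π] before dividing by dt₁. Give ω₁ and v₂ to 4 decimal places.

ω₁ = 0.7188, v₂ = 2.1260

heading to target = atan2(-0.5−-4.5, -4.5−-1) = 2.2896
Δθ = wrap(2.2896 − 1.5708) = 0.7188; ω₁ = Δθ/dt₁ = 0.7188
distance = √((-4.5−-1)² + (-0.5−-4.5)²) = 5.3151; v₂ = distance/dt₂ = 2.1260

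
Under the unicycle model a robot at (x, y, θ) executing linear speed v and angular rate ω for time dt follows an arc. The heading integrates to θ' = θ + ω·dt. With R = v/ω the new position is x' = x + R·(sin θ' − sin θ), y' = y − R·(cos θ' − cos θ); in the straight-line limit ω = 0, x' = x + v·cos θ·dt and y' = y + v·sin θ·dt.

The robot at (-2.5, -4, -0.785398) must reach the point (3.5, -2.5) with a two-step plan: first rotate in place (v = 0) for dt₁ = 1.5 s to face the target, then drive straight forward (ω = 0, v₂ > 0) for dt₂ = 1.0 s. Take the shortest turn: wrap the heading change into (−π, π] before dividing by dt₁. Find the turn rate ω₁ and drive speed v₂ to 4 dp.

heading to target = atan2(-2.5−-4, 3.5−-2.5) = 0.2450
Δθ = wrap(0.2450 − -0.7854) = 1.0304; ω₁ = Δθ/dt₁ = 0.6869
distance = √((3.5−-2.5)² + (-2.5−-4)²) = 6.1847; v₂ = distance/dt₂ = 6.1847

ω₁ = 0.6869, v₂ = 6.1847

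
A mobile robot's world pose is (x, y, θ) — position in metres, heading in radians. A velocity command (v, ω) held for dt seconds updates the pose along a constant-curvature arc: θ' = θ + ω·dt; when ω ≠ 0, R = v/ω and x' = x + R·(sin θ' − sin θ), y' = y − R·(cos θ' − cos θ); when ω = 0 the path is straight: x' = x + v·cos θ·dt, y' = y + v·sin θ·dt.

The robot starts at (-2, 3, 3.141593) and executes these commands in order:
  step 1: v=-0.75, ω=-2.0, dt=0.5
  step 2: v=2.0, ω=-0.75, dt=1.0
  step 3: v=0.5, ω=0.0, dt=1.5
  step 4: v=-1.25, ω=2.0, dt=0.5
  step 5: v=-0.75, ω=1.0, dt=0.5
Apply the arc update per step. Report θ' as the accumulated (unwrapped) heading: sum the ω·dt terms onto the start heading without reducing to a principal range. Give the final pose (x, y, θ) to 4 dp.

(-1.4162, 4.7351, 2.8916)

step 1: θ'=2.1416 (R=0.3750) → pose (-1.6844, 2.8276, 2.1416)
step 2: θ'=1.3916 (R=-2.6667) → pose (-2.0645, 4.7437, 1.3916)
step 3: θ'=1.3916 (straight) → pose (-1.9308, 5.4817, 1.3916)
step 4: θ'=2.3916 (R=-0.6250) → pose (-1.7418, 4.9130, 2.3916)
step 5: θ'=2.8916 (R=-0.7500) → pose (-1.4162, 4.7351, 2.8916)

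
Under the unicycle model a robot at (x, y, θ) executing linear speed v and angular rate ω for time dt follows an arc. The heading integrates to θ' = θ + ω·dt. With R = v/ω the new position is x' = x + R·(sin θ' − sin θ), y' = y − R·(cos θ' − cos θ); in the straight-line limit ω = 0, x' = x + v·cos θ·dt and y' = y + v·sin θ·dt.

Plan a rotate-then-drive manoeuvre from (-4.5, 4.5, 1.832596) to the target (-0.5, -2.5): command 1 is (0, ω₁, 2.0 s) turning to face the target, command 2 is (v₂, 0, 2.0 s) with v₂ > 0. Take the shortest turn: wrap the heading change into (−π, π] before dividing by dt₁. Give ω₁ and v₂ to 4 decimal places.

ω₁ = -1.4421, v₂ = 4.0311

heading to target = atan2(-2.5−4.5, -0.5−-4.5) = -1.0517
Δθ = wrap(-1.0517 − 1.8326) = -2.8842; ω₁ = Δθ/dt₁ = -1.4421
distance = √((-0.5−-4.5)² + (-2.5−4.5)²) = 8.0623; v₂ = distance/dt₂ = 4.0311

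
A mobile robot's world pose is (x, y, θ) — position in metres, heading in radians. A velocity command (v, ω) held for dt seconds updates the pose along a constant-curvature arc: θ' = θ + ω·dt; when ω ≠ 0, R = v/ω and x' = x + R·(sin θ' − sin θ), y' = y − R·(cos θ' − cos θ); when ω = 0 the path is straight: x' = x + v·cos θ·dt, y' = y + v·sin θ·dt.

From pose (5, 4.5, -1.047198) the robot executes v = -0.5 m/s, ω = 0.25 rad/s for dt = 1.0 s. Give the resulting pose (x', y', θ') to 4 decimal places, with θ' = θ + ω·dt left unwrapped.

θ' = -1.0472 + 0.25·1.0 = -0.7972
R = v/ω = -0.5/0.25 = -2.0000
x' = 5 + -2.0000·(sin -0.7972 − sin -1.0472) = 4.6988
y' = 4.5 − -2.0000·(cos -0.7972 − cos -1.0472) = 4.8974

(4.6988, 4.8974, -0.7972)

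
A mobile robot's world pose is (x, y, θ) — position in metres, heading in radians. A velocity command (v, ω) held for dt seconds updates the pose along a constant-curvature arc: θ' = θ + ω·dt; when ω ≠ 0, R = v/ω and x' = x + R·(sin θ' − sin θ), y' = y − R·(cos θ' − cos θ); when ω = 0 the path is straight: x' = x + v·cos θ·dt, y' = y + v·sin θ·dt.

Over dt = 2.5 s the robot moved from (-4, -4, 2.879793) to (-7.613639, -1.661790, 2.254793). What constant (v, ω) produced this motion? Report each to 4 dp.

Δθ = 2.254793 − 2.879793 = -0.625000
ω = Δθ/dt = -0.625000/2.5 = -0.2500
R = Δx/(sin θ' − sin θ) = -7.0000
v = R·ω = -7.0000·-0.2500 = 1.7500

v = 1.7500, ω = -0.2500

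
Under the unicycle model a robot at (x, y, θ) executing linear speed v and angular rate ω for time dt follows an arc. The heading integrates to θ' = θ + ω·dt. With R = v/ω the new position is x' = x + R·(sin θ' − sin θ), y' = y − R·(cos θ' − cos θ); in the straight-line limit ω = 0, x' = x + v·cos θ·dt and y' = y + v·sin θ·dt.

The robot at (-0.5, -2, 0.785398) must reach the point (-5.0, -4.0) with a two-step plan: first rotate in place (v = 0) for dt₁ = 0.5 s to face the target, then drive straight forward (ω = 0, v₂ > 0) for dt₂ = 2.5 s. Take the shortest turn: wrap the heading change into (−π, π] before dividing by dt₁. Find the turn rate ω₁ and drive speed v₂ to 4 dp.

ω₁ = 5.5488, v₂ = 1.9698

heading to target = atan2(-4−-2, -5−-0.5) = -2.7234
Δθ = wrap(-2.7234 − 0.7854) = 2.7744; ω₁ = Δθ/dt₁ = 5.5488
distance = √((-5−-0.5)² + (-4−-2)²) = 4.9244; v₂ = distance/dt₂ = 1.9698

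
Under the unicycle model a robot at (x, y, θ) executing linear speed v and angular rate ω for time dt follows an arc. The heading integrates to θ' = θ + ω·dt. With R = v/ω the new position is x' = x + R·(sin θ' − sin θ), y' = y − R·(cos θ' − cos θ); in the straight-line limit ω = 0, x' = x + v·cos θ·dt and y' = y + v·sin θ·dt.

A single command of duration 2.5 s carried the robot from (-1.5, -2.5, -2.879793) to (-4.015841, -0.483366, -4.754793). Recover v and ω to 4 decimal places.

Δθ = -4.754793 − -2.879793 = -1.875000
ω = Δθ/dt = -1.875000/2.5 = -0.7500
R = Δx/(sin θ' − sin θ) = -2.0000
v = R·ω = -2.0000·-0.7500 = 1.5000

v = 1.5000, ω = -0.7500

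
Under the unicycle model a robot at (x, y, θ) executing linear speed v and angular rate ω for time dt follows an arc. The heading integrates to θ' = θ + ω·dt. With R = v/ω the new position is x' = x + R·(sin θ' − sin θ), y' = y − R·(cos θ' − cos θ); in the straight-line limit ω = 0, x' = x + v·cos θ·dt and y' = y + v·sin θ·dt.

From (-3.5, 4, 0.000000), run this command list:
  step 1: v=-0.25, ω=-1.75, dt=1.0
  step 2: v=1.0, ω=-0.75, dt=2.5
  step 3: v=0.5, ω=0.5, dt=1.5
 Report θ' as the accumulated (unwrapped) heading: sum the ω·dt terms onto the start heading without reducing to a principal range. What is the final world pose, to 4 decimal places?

step 1: θ'=-1.7500 (R=0.1429) → pose (-3.6406, 4.1683, -1.7500)
step 2: θ'=-3.6250 (R=-1.3333) → pose (-5.5723, 3.2254, -3.6250)
step 3: θ'=-2.8750 (R=1.0000) → pose (-6.3005, 3.3047, -2.8750)

(-6.3005, 3.3047, -2.8750)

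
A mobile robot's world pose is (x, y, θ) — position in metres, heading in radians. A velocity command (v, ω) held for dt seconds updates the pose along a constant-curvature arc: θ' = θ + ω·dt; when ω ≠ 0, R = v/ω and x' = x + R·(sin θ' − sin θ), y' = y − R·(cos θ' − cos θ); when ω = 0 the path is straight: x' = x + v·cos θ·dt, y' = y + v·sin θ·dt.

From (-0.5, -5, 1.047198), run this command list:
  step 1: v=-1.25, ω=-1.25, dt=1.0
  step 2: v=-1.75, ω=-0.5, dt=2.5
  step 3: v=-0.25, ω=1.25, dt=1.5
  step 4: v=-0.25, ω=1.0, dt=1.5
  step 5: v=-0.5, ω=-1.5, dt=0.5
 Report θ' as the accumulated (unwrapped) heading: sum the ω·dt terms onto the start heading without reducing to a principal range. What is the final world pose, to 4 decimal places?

step 1: θ'=-0.2028 (R=1.0000) → pose (-1.5674, -5.4795, -0.2028)
step 2: θ'=-1.4528 (R=3.5000) → pose (-4.3382, -2.4633, -1.4528)
step 3: θ'=0.4222 (R=-0.2000) → pose (-4.6187, -2.3044, 0.4222)
step 4: θ'=1.9222 (R=-0.2500) → pose (-4.7510, -2.6185, 1.9222)
step 5: θ'=1.1722 (R=0.3333) → pose (-4.7568, -2.8626, 1.1722)

(-4.7568, -2.8626, 1.1722)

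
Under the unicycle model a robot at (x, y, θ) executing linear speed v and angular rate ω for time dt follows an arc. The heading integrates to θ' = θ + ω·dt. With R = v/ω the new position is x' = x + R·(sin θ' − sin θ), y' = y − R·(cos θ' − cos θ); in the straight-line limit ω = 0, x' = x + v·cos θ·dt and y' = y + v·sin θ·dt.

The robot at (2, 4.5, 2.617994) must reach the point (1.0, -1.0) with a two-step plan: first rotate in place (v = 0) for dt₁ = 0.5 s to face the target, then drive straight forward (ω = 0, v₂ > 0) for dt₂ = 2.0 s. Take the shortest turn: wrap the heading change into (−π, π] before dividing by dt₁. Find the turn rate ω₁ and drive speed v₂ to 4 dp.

heading to target = atan2(-1−4.5, 1−2) = -1.7506
Δθ = wrap(-1.7506 − 2.6180) = 1.9145; ω₁ = Δθ/dt₁ = 3.8291
distance = √((1−2)² + (-1−4.5)²) = 5.5902; v₂ = distance/dt₂ = 2.7951

ω₁ = 3.8291, v₂ = 2.7951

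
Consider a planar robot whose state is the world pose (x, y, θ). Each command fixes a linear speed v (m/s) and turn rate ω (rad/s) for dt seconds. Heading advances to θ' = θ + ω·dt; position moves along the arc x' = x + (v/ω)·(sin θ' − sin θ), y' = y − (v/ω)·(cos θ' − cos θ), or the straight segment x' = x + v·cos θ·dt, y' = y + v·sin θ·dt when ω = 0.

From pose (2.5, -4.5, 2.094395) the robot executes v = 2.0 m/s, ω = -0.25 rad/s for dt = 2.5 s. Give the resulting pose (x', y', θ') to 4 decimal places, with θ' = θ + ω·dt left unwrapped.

θ' = 2.0944 + -0.25·2.5 = 1.4694
R = v/ω = 2.0/-0.25 = -8.0000
x' = 2.5 + -8.0000·(sin 1.4694 − sin 2.0944) = 1.4693
y' = -4.5 − -8.0000·(cos 1.4694 − cos 2.0944) = 0.3098

(1.4693, 0.3098, 1.4694)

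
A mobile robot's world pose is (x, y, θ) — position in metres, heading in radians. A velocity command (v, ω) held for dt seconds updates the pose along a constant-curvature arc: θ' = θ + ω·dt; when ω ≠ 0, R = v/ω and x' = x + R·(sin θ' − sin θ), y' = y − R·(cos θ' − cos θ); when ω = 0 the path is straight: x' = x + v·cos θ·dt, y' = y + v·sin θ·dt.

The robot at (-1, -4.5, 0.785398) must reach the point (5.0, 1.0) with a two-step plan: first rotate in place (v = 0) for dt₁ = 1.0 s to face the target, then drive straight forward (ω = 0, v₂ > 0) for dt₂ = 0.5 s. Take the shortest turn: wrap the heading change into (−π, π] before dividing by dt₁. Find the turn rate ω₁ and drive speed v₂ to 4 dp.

heading to target = atan2(1−-4.5, 5−-1) = 0.7419
Δθ = wrap(0.7419 − 0.7854) = -0.0435; ω₁ = Δθ/dt₁ = -0.0435
distance = √((5−-1)² + (1−-4.5)²) = 8.1394; v₂ = distance/dt₂ = 16.2788

ω₁ = -0.0435, v₂ = 16.2788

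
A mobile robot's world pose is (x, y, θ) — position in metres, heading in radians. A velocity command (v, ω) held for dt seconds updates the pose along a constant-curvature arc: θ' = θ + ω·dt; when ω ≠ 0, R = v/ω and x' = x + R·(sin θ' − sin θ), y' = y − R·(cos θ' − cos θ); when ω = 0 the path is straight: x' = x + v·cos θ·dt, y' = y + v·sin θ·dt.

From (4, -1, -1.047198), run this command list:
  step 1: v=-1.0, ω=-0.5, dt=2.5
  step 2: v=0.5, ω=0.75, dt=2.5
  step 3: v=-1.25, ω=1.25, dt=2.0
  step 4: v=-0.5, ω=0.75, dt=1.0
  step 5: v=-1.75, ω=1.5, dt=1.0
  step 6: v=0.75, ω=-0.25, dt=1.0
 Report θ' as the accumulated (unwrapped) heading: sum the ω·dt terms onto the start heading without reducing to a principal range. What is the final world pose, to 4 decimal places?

(4.6318, -1.4117, 4.0778)

step 1: θ'=-2.2972 (R=2.0000) → pose (4.2369, 1.3284, -2.2972)
step 2: θ'=-0.4222 (R=0.6667) → pose (4.4621, 0.2775, -0.4222)
step 3: θ'=2.0778 (R=-1.0000) → pose (3.1781, -1.1203, 2.0778)
step 4: θ'=2.8278 (R=-0.6667) → pose (3.5552, -1.4307, 2.8278)
step 5: θ'=4.3278 (R=-1.1667) → pose (4.9967, -0.7587, 4.3278)
step 6: θ'=4.0778 (R=-3.0000) → pose (4.6318, -1.4117, 4.0778)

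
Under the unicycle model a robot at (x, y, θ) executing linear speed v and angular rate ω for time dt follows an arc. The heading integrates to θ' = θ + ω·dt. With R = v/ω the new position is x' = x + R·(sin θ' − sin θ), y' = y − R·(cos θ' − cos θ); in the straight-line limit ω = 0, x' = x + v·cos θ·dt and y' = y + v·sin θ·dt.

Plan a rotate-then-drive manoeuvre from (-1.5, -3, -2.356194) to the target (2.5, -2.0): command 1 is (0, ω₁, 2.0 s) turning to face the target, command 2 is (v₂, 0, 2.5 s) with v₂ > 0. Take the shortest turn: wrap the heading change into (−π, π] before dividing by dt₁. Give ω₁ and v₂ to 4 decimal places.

ω₁ = 1.3006, v₂ = 1.6492

heading to target = atan2(-2−-3, 2.5−-1.5) = 0.2450
Δθ = wrap(0.2450 − -2.3562) = 2.6012; ω₁ = Δθ/dt₁ = 1.3006
distance = √((2.5−-1.5)² + (-2−-3)²) = 4.1231; v₂ = distance/dt₂ = 1.6492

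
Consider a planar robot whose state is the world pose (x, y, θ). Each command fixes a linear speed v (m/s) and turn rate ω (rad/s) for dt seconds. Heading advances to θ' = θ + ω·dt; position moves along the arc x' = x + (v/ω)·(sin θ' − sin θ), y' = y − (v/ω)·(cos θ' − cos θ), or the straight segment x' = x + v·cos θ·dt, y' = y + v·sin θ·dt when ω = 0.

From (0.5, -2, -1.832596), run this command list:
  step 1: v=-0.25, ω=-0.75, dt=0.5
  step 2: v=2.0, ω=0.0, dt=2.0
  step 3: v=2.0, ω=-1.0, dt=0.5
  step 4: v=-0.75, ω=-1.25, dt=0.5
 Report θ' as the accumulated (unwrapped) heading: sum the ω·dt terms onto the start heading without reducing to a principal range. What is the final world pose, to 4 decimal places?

step 1: θ'=-2.2076 (R=0.3333) → pose (0.5540, -1.8881, -2.2076)
step 2: θ'=-2.2076 (straight) → pose (-1.8245, -5.1041, -2.2076)
step 3: θ'=-2.7076 (R=-2.0000) → pose (-2.5915, -5.7294, -2.7076)
step 4: θ'=-3.3326 (R=0.6000) → pose (-2.2253, -5.6847, -3.3326)

(-2.2253, -5.6847, -3.3326)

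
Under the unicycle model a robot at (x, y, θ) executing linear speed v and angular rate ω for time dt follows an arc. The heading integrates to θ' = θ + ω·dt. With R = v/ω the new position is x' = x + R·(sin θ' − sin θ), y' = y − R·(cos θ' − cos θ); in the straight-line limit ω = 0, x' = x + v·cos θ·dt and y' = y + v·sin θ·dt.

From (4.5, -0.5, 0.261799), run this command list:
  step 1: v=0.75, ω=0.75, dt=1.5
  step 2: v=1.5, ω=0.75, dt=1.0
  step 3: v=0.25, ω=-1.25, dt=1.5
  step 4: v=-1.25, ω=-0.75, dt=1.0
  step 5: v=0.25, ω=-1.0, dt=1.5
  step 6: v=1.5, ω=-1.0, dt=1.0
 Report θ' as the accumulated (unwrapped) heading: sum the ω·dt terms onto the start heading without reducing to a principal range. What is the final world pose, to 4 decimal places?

step 1: θ'=1.3868 (R=1.0000) → pose (5.2243, 0.2830, 1.3868)
step 2: θ'=2.1368 (R=2.0000) → pose (4.9462, 1.7214, 2.1368)
step 3: θ'=0.2618 (R=-0.2000) → pose (5.0632, 2.0218, 0.2618)
step 4: θ'=-0.4882 (R=1.6667) → pose (3.8501, 2.1598, -0.4882)
step 5: θ'=-1.9882 (R=-0.2500) → pose (3.9614, 1.8376, -1.9882)
step 6: θ'=-2.9882 (R=-1.5000) → pose (2.8194, 0.9633, -2.9882)

(2.8194, 0.9633, -2.9882)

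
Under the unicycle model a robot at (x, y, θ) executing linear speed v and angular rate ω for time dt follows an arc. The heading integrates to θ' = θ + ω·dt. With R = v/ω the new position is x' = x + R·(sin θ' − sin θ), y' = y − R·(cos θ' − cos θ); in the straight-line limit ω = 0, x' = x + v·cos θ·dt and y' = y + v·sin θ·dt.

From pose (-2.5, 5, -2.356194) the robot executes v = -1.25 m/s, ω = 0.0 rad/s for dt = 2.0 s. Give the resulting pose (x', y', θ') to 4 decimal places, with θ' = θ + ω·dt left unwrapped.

(-0.7322, 6.7678, -2.3562)

θ' = -2.3562 + 0.0·2.0 = -2.3562
ω = 0 → straight: x' = -2.5 + -1.25·cos(-2.3562)·2.0 = -0.7322
y' = 5 + -1.25·sin(-2.3562)·2.0 = 6.7678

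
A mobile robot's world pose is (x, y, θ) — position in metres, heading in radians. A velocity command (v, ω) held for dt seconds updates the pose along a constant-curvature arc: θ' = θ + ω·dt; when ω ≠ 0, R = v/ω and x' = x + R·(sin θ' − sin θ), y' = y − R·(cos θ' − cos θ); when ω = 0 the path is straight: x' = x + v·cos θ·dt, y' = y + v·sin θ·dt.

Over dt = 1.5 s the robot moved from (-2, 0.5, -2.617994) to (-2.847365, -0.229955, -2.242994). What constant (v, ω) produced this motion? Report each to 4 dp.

Δθ = -2.242994 − -2.617994 = 0.375000
ω = Δθ/dt = 0.375000/1.5 = 0.2500
R = Δx/(sin θ' − sin θ) = 3.0000
v = R·ω = 3.0000·0.2500 = 0.7500

v = 0.7500, ω = 0.2500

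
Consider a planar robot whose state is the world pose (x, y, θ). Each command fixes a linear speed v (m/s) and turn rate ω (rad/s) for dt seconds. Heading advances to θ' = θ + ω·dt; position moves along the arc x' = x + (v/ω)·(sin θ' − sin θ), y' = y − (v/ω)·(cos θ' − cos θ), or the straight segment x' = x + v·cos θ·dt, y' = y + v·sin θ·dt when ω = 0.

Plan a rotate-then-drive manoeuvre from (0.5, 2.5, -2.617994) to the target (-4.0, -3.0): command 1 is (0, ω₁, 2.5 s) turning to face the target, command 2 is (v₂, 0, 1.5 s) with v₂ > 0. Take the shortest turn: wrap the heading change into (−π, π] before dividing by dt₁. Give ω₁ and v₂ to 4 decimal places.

heading to target = atan2(-3−2.5, -4−0.5) = -2.2565
Δθ = wrap(-2.2565 − -2.6180) = 0.3615; ω₁ = Δθ/dt₁ = 0.1446
distance = √((-4−0.5)² + (-3−2.5)²) = 7.1063; v₂ = distance/dt₂ = 4.7376

ω₁ = 0.1446, v₂ = 4.7376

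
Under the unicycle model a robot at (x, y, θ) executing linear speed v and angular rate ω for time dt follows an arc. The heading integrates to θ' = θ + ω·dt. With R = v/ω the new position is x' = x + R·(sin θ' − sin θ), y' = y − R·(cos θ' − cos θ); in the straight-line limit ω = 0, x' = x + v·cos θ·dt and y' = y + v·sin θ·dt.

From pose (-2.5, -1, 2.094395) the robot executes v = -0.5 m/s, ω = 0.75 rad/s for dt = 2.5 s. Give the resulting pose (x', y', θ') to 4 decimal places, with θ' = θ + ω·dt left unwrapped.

(-1.4317, -1.1177, 3.9694)

θ' = 2.0944 + 0.75·2.5 = 3.9694
R = v/ω = -0.5/0.75 = -0.6667
x' = -2.5 + -0.6667·(sin 3.9694 − sin 2.0944) = -1.4317
y' = -1 − -0.6667·(cos 3.9694 − cos 2.0944) = -1.1177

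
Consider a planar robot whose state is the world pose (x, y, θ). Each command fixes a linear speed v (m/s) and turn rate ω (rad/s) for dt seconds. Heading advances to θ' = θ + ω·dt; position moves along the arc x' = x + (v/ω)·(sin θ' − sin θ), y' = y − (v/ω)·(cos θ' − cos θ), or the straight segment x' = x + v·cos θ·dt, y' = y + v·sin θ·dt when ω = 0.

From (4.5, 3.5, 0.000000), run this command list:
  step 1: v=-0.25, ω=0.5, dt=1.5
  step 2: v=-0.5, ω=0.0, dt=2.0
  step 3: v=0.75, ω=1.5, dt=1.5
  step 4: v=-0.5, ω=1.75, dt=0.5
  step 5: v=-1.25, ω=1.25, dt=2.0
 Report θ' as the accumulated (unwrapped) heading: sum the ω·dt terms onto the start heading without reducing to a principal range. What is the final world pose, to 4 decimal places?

step 1: θ'=0.7500 (R=-0.5000) → pose (4.1592, 3.3658, 0.7500)
step 2: θ'=0.7500 (straight) → pose (3.4275, 2.6842, 0.7500)
step 3: θ'=3.0000 (R=0.5000) → pose (3.1572, 3.5450, 3.0000)
step 4: θ'=3.8750 (R=-0.2857) → pose (3.3888, 3.6156, 3.8750)
step 5: θ'=6.3750 (R=-1.0000) → pose (2.6277, 5.3543, 6.3750)

(2.6277, 5.3543, 6.3750)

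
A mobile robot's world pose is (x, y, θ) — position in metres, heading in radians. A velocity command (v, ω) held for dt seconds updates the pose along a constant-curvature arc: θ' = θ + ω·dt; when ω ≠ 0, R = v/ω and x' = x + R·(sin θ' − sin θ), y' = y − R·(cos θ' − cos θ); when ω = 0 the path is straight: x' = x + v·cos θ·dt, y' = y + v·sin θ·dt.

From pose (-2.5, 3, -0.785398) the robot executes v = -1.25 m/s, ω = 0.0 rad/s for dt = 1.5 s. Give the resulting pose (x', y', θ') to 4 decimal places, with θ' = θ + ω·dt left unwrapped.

θ' = -0.7854 + 0.0·1.5 = -0.7854
ω = 0 → straight: x' = -2.5 + -1.25·cos(-0.7854)·1.5 = -3.8258
y' = 3 + -1.25·sin(-0.7854)·1.5 = 4.3258

(-3.8258, 4.3258, -0.7854)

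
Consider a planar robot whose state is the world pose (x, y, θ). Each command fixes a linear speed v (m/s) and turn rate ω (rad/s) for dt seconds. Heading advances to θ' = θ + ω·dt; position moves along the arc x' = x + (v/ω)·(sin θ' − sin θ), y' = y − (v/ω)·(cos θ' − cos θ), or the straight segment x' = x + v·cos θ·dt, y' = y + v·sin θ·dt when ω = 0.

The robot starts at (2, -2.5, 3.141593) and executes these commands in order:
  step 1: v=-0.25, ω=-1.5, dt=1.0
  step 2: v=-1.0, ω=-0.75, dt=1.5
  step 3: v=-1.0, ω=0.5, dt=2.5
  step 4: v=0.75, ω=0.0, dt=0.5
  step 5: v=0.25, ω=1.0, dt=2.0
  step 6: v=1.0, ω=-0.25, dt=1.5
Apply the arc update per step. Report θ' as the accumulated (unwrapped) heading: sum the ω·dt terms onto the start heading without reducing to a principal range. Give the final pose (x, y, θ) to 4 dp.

step 1: θ'=1.6416 (R=0.1667) → pose (2.1662, -2.6549, 1.6416)
step 2: θ'=0.5166 (R=1.3333) → pose (1.4948, -3.9085, 0.5166)
step 3: θ'=1.7666 (R=-2.0000) → pose (0.5209, -6.0366, 1.7666)
step 4: θ'=1.7666 (straight) → pose (0.4479, -5.6688, 1.7666)
step 5: θ'=3.7666 (R=0.2500) → pose (0.0564, -5.5147, 3.7666)
step 6: θ'=3.3916 (R=-4.0000) → pose (-1.2944, -6.1465, 3.3916)

(-1.2944, -6.1465, 3.3916)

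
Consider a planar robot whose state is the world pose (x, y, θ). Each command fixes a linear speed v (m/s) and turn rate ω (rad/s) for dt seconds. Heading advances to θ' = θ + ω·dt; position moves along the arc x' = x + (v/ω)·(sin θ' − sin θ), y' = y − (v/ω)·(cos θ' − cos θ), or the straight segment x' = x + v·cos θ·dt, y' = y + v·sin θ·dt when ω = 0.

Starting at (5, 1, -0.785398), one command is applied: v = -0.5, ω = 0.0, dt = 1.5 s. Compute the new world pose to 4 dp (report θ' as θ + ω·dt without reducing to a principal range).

θ' = -0.7854 + 0.0·1.5 = -0.7854
ω = 0 → straight: x' = 5 + -0.5·cos(-0.7854)·1.5 = 4.4697
y' = 1 + -0.5·sin(-0.7854)·1.5 = 1.5303

(4.4697, 1.5303, -0.7854)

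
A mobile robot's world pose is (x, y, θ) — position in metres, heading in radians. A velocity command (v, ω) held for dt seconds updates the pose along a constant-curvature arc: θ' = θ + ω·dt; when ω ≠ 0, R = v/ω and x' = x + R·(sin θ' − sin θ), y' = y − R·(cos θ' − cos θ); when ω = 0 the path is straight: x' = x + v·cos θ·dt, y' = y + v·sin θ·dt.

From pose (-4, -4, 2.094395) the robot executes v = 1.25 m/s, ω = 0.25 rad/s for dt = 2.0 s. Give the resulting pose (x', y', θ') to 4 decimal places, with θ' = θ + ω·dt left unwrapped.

(-5.7286, -2.2301, 2.5944)

θ' = 2.0944 + 0.25·2.0 = 2.5944
R = v/ω = 1.25/0.25 = 5.0000
x' = -4 + 5.0000·(sin 2.5944 − sin 2.0944) = -5.7286
y' = -4 − 5.0000·(cos 2.5944 − cos 2.0944) = -2.2301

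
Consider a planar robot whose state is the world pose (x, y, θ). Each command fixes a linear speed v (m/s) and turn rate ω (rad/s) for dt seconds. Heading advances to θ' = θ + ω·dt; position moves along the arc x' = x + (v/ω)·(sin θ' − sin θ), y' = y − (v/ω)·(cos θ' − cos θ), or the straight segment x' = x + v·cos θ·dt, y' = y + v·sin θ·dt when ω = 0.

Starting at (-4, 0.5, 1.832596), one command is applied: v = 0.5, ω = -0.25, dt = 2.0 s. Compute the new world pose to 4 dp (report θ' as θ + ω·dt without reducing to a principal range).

θ' = 1.8326 + -0.25·2.0 = 1.3326
R = v/ω = 0.5/-0.25 = -2.0000
x' = -4 + -2.0000·(sin 1.3326 − sin 1.8326) = -4.0117
y' = 0.5 − -2.0000·(cos 1.3326 − cos 1.8326) = 1.4895

(-4.0117, 1.4895, 1.3326)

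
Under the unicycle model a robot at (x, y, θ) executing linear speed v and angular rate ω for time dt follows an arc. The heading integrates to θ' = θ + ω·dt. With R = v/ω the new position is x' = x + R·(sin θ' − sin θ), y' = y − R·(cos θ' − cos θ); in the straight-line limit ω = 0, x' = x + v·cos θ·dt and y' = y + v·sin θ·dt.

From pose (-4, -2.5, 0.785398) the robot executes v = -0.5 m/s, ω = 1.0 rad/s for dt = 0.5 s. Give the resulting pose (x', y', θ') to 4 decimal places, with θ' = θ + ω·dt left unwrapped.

θ' = 0.7854 + 1.0·0.5 = 1.2854
R = v/ω = -0.5/1.0 = -0.5000
x' = -4 + -0.5000·(sin 1.2854 − sin 0.7854) = -4.1262
y' = -2.5 − -0.5000·(cos 1.2854 − cos 0.7854) = -2.7128

(-4.1262, -2.7128, 1.2854)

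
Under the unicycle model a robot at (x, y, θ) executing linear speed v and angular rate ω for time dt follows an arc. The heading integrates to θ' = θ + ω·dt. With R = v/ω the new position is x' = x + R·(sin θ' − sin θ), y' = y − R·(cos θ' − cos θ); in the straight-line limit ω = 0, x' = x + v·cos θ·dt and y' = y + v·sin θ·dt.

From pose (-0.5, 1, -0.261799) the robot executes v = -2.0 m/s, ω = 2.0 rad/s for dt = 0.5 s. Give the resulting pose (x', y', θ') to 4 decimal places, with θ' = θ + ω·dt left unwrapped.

(-1.4318, 0.7738, 0.7382)

θ' = -0.2618 + 2.0·0.5 = 0.7382
R = v/ω = -2.0/2.0 = -1.0000
x' = -0.5 + -1.0000·(sin 0.7382 − sin -0.2618) = -1.4318
y' = 1 − -1.0000·(cos 0.7382 − cos -0.2618) = 0.7738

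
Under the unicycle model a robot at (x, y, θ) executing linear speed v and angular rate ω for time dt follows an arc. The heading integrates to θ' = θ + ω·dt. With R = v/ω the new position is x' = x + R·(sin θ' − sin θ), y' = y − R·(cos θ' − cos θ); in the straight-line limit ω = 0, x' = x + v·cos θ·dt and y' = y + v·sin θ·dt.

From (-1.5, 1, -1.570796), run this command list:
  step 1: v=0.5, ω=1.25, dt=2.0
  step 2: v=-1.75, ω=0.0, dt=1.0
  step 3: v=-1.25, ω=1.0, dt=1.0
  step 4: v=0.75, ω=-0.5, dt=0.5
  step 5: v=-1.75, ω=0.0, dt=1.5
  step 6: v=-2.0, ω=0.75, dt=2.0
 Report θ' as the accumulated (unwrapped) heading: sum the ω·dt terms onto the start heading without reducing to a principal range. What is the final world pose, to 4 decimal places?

(0.9528, -6.4499, 3.1792)

step 1: θ'=0.9292 (R=0.4000) → pose (-0.7795, 0.7606, 0.9292)
step 2: θ'=0.9292 (straight) → pose (-1.8269, -0.6414, 0.9292)
step 3: θ'=1.9292 (R=-1.2500) → pose (-1.9960, -1.8280, 1.9292)
step 4: θ'=1.6792 (R=-1.5000) → pose (-2.0825, -1.4641, 1.6792)
step 5: θ'=1.6792 (straight) → pose (-1.7985, -4.0737, 1.6792)
step 6: θ'=3.1792 (R=-2.6667) → pose (0.9528, -6.4499, 3.1792)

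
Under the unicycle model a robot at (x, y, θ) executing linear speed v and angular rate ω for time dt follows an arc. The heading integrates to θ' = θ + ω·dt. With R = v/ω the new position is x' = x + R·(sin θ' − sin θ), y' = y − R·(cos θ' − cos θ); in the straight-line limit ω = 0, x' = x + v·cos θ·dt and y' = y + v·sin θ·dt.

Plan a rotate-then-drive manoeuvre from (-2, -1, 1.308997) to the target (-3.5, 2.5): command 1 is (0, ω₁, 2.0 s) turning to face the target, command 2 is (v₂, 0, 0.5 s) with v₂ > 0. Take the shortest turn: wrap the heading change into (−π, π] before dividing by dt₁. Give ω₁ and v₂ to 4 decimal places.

ω₁ = 0.3333, v₂ = 7.6158

heading to target = atan2(2.5−-1, -3.5−-2) = 1.9757
Δθ = wrap(1.9757 − 1.3090) = 0.6667; ω₁ = Δθ/dt₁ = 0.3333
distance = √((-3.5−-2)² + (2.5−-1)²) = 3.8079; v₂ = distance/dt₂ = 7.6158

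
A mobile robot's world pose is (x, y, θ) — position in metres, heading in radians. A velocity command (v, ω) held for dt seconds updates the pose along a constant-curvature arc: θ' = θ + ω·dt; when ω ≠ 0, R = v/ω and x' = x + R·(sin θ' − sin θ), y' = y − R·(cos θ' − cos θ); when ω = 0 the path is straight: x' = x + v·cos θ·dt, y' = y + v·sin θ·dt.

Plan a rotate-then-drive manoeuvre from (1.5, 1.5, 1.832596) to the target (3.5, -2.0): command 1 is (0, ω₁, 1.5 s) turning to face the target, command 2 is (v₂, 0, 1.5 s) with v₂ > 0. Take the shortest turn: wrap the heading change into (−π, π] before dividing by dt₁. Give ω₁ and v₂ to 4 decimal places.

heading to target = atan2(-2−1.5, 3.5−1.5) = -1.0517
Δθ = wrap(-1.0517 − 1.8326) = -2.8842; ω₁ = Δθ/dt₁ = -1.9228
distance = √((3.5−1.5)² + (-2−1.5)²) = 4.0311; v₂ = distance/dt₂ = 2.6874

ω₁ = -1.9228, v₂ = 2.6874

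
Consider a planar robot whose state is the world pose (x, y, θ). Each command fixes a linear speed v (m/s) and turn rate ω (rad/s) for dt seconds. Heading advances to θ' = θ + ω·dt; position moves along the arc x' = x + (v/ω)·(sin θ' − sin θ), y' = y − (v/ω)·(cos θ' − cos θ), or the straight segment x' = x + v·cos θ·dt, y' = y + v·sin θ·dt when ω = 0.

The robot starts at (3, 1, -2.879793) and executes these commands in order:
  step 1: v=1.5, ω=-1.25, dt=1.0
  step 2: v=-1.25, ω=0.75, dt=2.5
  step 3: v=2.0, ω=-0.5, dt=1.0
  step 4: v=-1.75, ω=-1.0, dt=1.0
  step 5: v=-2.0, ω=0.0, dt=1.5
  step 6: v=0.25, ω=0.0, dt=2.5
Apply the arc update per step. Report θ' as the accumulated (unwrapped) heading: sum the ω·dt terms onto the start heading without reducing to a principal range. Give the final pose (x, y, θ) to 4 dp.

step 1: θ'=-4.1298 (R=-1.2000) → pose (1.6874, 1.4989, -4.1298)
step 2: θ'=-2.2548 (R=-1.6667) → pose (4.3709, 1.3627, -2.2548)
step 3: θ'=-2.7548 (R=-4.0000) → pose (2.7795, 0.1858, -2.7548)
step 4: θ'=-3.7548 (R=1.7500) → pose (4.4468, -0.0037, -3.7548)
step 5: θ'=-3.7548 (straight) → pose (6.9002, -1.7302, -3.7548)
step 6: θ'=-3.7548 (straight) → pose (6.3891, -1.3705, -3.7548)

(6.3891, -1.3705, -3.7548)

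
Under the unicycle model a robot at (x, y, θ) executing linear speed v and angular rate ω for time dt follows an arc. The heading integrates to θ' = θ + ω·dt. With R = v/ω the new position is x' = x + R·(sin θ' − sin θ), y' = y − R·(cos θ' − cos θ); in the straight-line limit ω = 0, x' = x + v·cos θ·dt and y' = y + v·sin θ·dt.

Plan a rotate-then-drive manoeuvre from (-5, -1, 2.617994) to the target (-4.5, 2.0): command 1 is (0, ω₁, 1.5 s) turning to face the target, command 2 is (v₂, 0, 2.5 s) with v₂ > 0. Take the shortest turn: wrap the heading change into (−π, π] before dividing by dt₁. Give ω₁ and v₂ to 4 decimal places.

heading to target = atan2(2−-1, -4.5−-5) = 1.4056
Δθ = wrap(1.4056 − 2.6180) = -1.2123; ω₁ = Δθ/dt₁ = -0.8082
distance = √((-4.5−-5)² + (2−-1)²) = 3.0414; v₂ = distance/dt₂ = 1.2166

ω₁ = -0.8082, v₂ = 1.2166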